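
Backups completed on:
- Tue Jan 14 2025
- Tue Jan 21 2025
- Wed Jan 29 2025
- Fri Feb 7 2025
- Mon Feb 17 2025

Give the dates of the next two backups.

Fri Feb 28 2025, Wed Mar 12 2025

The spacing grows by 1 each time: 7, 8, 9, 10 days.
Next gap: 11 days. Mon Feb 17 2025 + 11 days = Fri Feb 28 2025.
Next gap: 12 days. Fri Feb 28 2025 + 12 days = Wed Mar 12 2025.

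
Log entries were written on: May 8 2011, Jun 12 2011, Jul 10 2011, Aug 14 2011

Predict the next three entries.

Sep 11 2011, Oct 9 2011, Nov 13 2011

These are Sundays at 28- or 35-day spacing (35, 28, 35).
The pattern: 2nd Sunday of the month.
September 2011 — 2nd Sunday is Sep 11 2011.
2nd Sunday of October 2011: Oct 9 2011.
2nd Sunday of November 2011: Nov 13 2011.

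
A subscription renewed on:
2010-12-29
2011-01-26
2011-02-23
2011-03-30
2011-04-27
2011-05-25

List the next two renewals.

Every date is a Wednesday; gaps 28, 28, 35, 28, 28 days.
Each is the last Wednesday of its month (at least one falls on the 29th or later, ruling out '4th Wednesday').
Last Wednesday of June 2011: 2011-06-29.
July 2011 ends with Wednesday 2011-07-27.

2011-06-29, 2011-07-27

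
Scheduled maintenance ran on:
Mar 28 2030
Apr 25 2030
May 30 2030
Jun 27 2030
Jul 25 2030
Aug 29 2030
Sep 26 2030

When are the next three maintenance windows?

Every date is a Thursday; gaps 28, 35, 28, 28, 35, 28 days.
Each is the last Thursday of its month (at least one falls on the 29th or later, ruling out '4th Thursday').
October 2030 ends with Thursday Oct 31 2030.
November 2030 ends with Thursday Nov 28 2030.
Last Thursday of December 2030: Dec 26 2030.

Oct 31 2030, Nov 28 2030, Dec 26 2030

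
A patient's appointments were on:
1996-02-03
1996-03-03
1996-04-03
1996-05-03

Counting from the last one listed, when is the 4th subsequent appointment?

1996-09-03

Gaps: 29, 31, 30 days — not constant. Every event is on the 3rd of the month.
Pattern: the 3rd of each month.
Next: June 1996 → 1996-06-03.
Next: July 1996 → 1996-07-03.
August 1996: 1996-08-03.
Next: September 1996 → 1996-09-03.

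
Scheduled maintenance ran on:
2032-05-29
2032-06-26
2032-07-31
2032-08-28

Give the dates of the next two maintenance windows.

Every date is a Saturday; gaps 28, 35, 28 days.
Each is the last Saturday of its month (at least one falls on the 29th or later, ruling out '4th Saturday').
September 2032 ends with Saturday 2032-09-25.
October 2032 ends with Saturday 2032-10-30.

2032-09-25, 2032-10-30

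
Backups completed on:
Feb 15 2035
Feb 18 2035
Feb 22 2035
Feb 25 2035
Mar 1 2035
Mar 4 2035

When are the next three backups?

Every event lands on a Thursday or Sunday (gaps cycle 3, 4, 3, 4, 3).
So the schedule is: every Thursday and Sunday.
The following Thursday is Mar 8 2035.
Next Sunday: Mar 11 2035.
Next Thursday: Mar 15 2035.

Mar 8 2035, Mar 11 2035, Mar 15 2035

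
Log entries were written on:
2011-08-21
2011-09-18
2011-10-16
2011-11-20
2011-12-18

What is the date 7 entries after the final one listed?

Gaps: 28, 28, 35, 28 days — a mix of 28 and 35. Every date is a Sunday.
Each is the 3rd Sunday of its month.
3rd Sunday of January 2012: 2012-01-15.
3rd Sunday of February 2012: 2012-02-19.
3rd Sunday of March 2012: 2012-03-18.
3rd Sunday of April 2012: 2012-04-15.
May 2012 — 3rd Sunday is 2012-05-20.
3rd Sunday of June 2012: 2012-06-17.
July 2012 — 3rd Sunday is 2012-07-15.

2012-07-15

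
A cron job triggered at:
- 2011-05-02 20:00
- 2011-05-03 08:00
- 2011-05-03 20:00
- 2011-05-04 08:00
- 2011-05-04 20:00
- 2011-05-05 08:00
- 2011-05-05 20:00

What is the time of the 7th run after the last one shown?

Gaps: 12, 12, 12, 12, 12, 12 hours — each event is 12 hours after the previous one.
2011-05-05 20:00 + 12 h = 2011-05-06 08:00.
2011-05-06 08:00 + 12 h = 2011-05-06 20:00.
2011-05-06 20:00 + 12 h = 2011-05-07 08:00.
2011-05-07 08:00 + 12 h = 2011-05-07 20:00.
2011-05-07 20:00 + 12 h = 2011-05-08 08:00.
2011-05-08 08:00 + 12 h = 2011-05-08 20:00.
2011-05-08 20:00 + 12 h = 2011-05-09 08:00.

2011-05-09 08:00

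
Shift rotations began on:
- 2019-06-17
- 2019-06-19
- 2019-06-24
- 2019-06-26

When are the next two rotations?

2019-07-01, 2019-07-03

Gaps: 2, 5, 2 days — not constant, but cyclic with period 2.
The events fall on every Monday and Wednesday.
The following Monday is 2019-07-01.
Next Wednesday: 2019-07-03.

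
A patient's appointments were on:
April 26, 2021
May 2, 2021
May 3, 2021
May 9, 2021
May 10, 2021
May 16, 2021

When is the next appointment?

Every event lands on a Monday or Sunday (gaps cycle 6, 1, 6, 1, 6).
So the schedule is: every Monday and Sunday.
Next Monday: May 17, 2021.

May 17, 2021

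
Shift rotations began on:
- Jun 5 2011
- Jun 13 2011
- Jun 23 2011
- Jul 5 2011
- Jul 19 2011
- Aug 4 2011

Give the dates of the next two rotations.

Aug 22 2011, Sep 11 2011

The spacing grows by 2 each time: 8, 10, 12, 14, 16 days.
Next gap: 18 days. Aug 4 2011 + 18 days = Aug 22 2011.
Next gap: 20 days. Aug 22 2011 + 20 days = Sep 11 2011.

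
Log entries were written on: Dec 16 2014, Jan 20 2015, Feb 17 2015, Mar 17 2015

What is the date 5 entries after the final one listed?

These are Tuesdays at 28- or 35-day spacing (35, 28, 28).
The pattern: 3rd Tuesday of the month.
3rd Tuesday of April 2015: Apr 21 2015.
3rd Tuesday of May 2015: May 19 2015.
3rd Tuesday of June 2015: Jun 16 2015.
3rd Tuesday of July 2015: Jul 21 2015.
August 2015 — 3rd Tuesday is Aug 18 2015.

Aug 18 2015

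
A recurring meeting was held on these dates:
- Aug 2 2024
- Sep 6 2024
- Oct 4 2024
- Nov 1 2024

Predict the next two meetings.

Dec 6 2024, Jan 3 2025

All dates are Fridays, 35, 28, 28 days apart.
Specifically, the 1st Friday of each month.
1st Friday of December 2024: Dec 6 2024.
1st Friday of January 2025: Jan 3 2025.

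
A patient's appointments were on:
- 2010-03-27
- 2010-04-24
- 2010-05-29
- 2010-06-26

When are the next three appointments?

2010-07-31, 2010-08-28, 2010-09-25

Every date is a Saturday; gaps 28, 35, 28 days.
Each is the last Saturday of its month (at least one falls on the 29th or later, ruling out '4th Saturday').
Last Saturday of July 2010: 2010-07-31.
August 2010 ends with Saturday 2010-08-28.
Last Saturday of September 2010: 2010-09-25.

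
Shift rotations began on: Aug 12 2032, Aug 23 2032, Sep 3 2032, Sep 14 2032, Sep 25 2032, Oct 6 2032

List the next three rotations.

Oct 17 2032, Oct 28 2032, Nov 8 2032

The spacing is 11, 11, 11, 11, 11 days — always 11 days.
Oct 6 2032 + 11 days = Oct 17 2032.
Oct 17 2032 + 11 days = Oct 28 2032.
Oct 28 2032 + 11 days = Nov 8 2032.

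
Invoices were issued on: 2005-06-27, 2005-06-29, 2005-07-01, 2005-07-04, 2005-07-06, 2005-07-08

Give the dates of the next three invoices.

Every event lands on a Monday or Wednesday or Friday (gaps cycle 2, 2, 3, 2, 2).
So the schedule is: every Monday, Wednesday and Friday.
The following Monday is 2005-07-11.
The following Wednesday is 2005-07-13.
Next Friday: 2005-07-15.

2005-07-11, 2005-07-13, 2005-07-15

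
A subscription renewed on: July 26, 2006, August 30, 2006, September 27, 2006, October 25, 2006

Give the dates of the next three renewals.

November 29, 2006; December 27, 2006; January 31, 2007

All Wednesdays; the gaps (35, 28, 28) vary with month length.
This is the last Wednesday of each month.
November 2006 ends with Wednesday November 29, 2006.
Last Wednesday of December 2006: December 27, 2006.
January 2007 ends with Wednesday January 31, 2007.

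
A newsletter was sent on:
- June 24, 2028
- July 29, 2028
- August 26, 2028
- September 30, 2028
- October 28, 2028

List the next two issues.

These are Saturdays with 35, 28, 35, 28-day gaps.
Each is the final Saturday of its month — July 29, 2028 is past the 28th, so '4th Saturday' doesn't fit.
November 2028 ends with Saturday November 25, 2028.
December 2028 ends with Saturday December 30, 2028.

November 25, 2028; December 30, 2028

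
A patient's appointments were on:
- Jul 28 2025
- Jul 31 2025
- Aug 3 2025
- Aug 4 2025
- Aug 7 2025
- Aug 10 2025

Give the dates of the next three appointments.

Every event lands on a Monday or Thursday or Sunday (gaps cycle 3, 3, 1, 3, 3).
So the schedule is: every Monday, Thursday and Sunday.
The following Monday is Aug 11 2025.
Next Thursday: Aug 14 2025.
The following Sunday is Aug 17 2025.

Aug 11 2025, Aug 14 2025, Aug 17 2025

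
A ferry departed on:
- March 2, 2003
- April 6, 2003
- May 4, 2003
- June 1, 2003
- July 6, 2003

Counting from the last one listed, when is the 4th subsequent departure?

November 2, 2003

All dates are Sundays, 35, 28, 28, 35 days apart.
Specifically, the 1st Sunday of each month.
August 2003 — 1st Sunday is August 3, 2003.
September 2003 — 1st Sunday is September 7, 2003.
1st Sunday of October 2003: October 5, 2003.
November 2003 — 1st Sunday is November 2, 2003.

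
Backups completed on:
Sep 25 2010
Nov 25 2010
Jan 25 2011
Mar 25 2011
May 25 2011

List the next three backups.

Jul 25 2011, Sep 25 2011, Nov 25 2011

Gaps: 61, 61, 59, 61 days — not constant. Every event is on the 25th of the month.
Pattern: the 25th of every 2 months.
July 2011: Jul 25 2011.
September 2011: Sep 25 2011.
November 2011: Nov 25 2011.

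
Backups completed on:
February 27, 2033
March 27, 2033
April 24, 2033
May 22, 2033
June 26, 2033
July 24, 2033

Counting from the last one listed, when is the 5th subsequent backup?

All dates are Sundays, 28, 28, 28, 35, 28 days apart.
Specifically, the 4th Sunday of each month.
4th Sunday of August 2033: August 28, 2033.
4th Sunday of September 2033: September 25, 2033.
4th Sunday of October 2033: October 23, 2033.
4th Sunday of November 2033: November 27, 2033.
December 2033 — 4th Sunday is December 25, 2033.

December 25, 2033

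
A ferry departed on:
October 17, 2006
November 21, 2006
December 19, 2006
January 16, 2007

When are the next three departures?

All dates are Tuesdays, 35, 28, 28 days apart.
Specifically, the 3rd Tuesday of each month.
February 2007 — 3rd Tuesday is February 20, 2007.
3rd Tuesday of March 2007: March 20, 2007.
3rd Tuesday of April 2007: April 17, 2007.

February 20, 2007; March 20, 2007; April 17, 2007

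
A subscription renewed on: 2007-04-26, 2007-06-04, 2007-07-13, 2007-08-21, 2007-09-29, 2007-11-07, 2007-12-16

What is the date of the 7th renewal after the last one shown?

2008-09-14

Gaps between consecutive events: 39, 39, 39, 39, 39, 39 days — a constant 39-day interval.
2007-12-16 + 39 days = 2008-01-24.
2008-01-24 + 39 days = 2008-03-03.
2008-03-03 + 39 days = 2008-04-11.
2008-04-11 + 39 days = 2008-05-20.
2008-05-20 + 39 days = 2008-06-28.
2008-06-28 + 39 days = 2008-08-06.
2008-08-06 + 39 days = 2008-09-14.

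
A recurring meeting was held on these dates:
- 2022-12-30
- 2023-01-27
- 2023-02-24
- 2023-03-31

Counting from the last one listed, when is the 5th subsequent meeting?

Every date is a Friday; gaps 28, 28, 35 days.
Each is the last Friday of its month (at least one falls on the 29th or later, ruling out '4th Friday').
Last Friday of April 2023: 2023-04-28.
Last Friday of May 2023: 2023-05-26.
June 2023 ends with Friday 2023-06-30.
July 2023 ends with Friday 2023-07-28.
August 2023 ends with Friday 2023-08-25.

2023-08-25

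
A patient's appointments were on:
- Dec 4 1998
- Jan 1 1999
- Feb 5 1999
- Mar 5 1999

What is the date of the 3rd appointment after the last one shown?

These are Fridays at 28- or 35-day spacing (28, 35, 28).
The pattern: 1st Friday of the month.
April 1999 — 1st Friday is Apr 2 1999.
1st Friday of May 1999: May 7 1999.
June 1999 — 1st Friday is Jun 4 1999.

Jun 4 1999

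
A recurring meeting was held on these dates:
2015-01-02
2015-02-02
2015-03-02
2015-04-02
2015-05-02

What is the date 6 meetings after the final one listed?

Gaps: 31, 28, 31, 30 days — not constant. Every event is on the 2nd of the month.
Pattern: the 2nd of each month.
June 2015: 2015-06-02.
Next: July 2015 → 2015-07-02.
August 2015: 2015-08-02.
Next: September 2015 → 2015-09-02.
Next: October 2015 → 2015-10-02.
November 2015: 2015-11-02.

2015-11-02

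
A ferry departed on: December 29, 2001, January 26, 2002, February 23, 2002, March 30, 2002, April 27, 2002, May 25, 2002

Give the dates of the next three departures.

June 29, 2002; July 27, 2002; August 31, 2002

Every date is a Saturday; gaps 28, 28, 35, 28, 28 days.
Each is the last Saturday of its month (at least one falls on the 29th or later, ruling out '4th Saturday').
Last Saturday of June 2002: June 29, 2002.
Last Saturday of July 2002: July 27, 2002.
Last Saturday of August 2002: August 31, 2002.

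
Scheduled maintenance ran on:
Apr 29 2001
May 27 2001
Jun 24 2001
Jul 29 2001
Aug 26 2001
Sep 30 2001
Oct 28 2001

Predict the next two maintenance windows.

All Sundays; the gaps (28, 28, 35, 28, 35, 28) vary with month length.
This is the last Sunday of each month.
November 2001 ends with Sunday Nov 25 2001.
Last Sunday of December 2001: Dec 30 2001.

Nov 25 2001, Dec 30 2001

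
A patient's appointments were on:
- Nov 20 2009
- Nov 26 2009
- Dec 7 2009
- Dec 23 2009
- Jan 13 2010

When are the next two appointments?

Feb 8 2010, Mar 11 2010

The spacing grows by 5 each time: 6, 11, 16, 21 days.
Next gap: 26 days. Jan 13 2010 + 26 days = Feb 8 2010.
Next gap: 31 days. Feb 8 2010 + 31 days = Mar 11 2010.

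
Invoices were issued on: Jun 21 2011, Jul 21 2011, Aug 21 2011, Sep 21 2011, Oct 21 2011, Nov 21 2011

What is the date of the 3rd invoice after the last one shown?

Feb 21 2012

Each date is the 21st; the gaps (30, 31, 31, 30, 31) track the month lengths.
The rule is the 21st of each month.
December 2011: Dec 21 2011.
January 2012: Jan 21 2012.
February 2012: Feb 21 2012.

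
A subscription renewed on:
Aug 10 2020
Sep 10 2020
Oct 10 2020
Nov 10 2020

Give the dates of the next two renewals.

Dec 10 2020, Jan 10 2021

Each date is the 10th; the gaps (31, 30, 31) track the month lengths.
The rule is the 10th of each month.
Next: December 2020 → Dec 10 2020.
January 2021: Jan 10 2021.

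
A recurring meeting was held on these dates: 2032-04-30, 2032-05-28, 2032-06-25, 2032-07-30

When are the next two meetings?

Every date is a Friday; gaps 28, 28, 35 days.
Each is the last Friday of its month (at least one falls on the 29th or later, ruling out '4th Friday').
August 2032 ends with Friday 2032-08-27.
September 2032 ends with Friday 2032-09-24.

2032-08-27, 2032-09-24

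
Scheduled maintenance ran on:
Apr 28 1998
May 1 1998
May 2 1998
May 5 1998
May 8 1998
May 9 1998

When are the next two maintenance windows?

May 12 1998, May 15 1998

The gap pattern 3, 1, 3, 3, 1 repeats every 3 events.
These are the Tuesdays, Fridays and Saturdays of each week.
Next Tuesday: May 12 1998.
Next Friday: May 15 1998.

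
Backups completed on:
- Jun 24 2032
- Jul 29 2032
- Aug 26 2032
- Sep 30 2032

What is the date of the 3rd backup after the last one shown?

These are Thursdays with 35, 28, 35-day gaps.
Each is the final Thursday of its month — Jul 29 2032 is past the 28th, so '4th Thursday' doesn't fit.
Last Thursday of October 2032: Oct 28 2032.
Last Thursday of November 2032: Nov 25 2032.
Last Thursday of December 2032: Dec 30 2032.

Dec 30 2032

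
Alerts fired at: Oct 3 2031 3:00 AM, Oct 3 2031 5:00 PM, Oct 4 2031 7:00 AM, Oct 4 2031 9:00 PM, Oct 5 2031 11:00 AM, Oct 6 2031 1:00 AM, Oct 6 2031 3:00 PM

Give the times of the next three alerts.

Oct 7 2031 5:00 AM, Oct 7 2031 7:00 PM, Oct 8 2031 9:00 AM

Gaps: 14, 14, 14, 14, 14, 14 hours — each event is 14 hours after the previous one.
Oct 6 2031 3:00 PM + 14 h = Oct 7 2031 5:00 AM.
Oct 7 2031 5:00 AM + 14 h = Oct 7 2031 7:00 PM.
Oct 7 2031 7:00 PM + 14 h = Oct 8 2031 9:00 AM.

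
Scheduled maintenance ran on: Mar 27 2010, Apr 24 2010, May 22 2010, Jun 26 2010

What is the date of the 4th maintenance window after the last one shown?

Gaps: 28, 28, 35 days — a mix of 28 and 35. Every date is a Saturday.
Each is the 4th Saturday of its month.
4th Saturday of July 2010: Jul 24 2010.
4th Saturday of August 2010: Aug 28 2010.
4th Saturday of September 2010: Sep 25 2010.
4th Saturday of October 2010: Oct 23 2010.

Oct 23 2010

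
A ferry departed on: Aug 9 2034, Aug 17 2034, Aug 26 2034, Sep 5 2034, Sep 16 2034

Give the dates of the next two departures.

Gaps: 8, 9, 10, 11 days — each gap is 1 larger than the previous one.
Next gap: 12 days. Sep 16 2034 + 12 days = Sep 28 2034.
Next gap: 13 days. Sep 28 2034 + 13 days = Oct 11 2034.

Sep 28 2034, Oct 11 2034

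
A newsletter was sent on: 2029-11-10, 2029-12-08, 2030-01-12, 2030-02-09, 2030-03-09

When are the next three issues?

All dates are Saturdays, 28, 35, 28, 28 days apart.
Specifically, the 2nd Saturday of each month.
2nd Saturday of April 2030: 2030-04-13.
2nd Saturday of May 2030: 2030-05-11.
2nd Saturday of June 2030: 2030-06-08.

2030-04-13, 2030-05-11, 2030-06-08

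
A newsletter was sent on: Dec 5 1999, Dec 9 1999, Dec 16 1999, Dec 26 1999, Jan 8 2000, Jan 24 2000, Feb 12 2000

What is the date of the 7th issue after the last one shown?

Gaps: 4, 7, 10, 13, 16, 19 days — each gap is 3 larger than the previous one.
Next gap: 22 days. Feb 12 2000 + 22 days = Mar 5 2000.
Next gap: 25 days. Mar 5 2000 + 25 days = Mar 30 2000.
Next gap: 28 days. Mar 30 2000 + 28 days = Apr 27 2000.
Next gap: 31 days. Apr 27 2000 + 31 days = May 28 2000.
Next gap: 34 days. May 28 2000 + 34 days = Jul 1 2000.
Next gap: 37 days. Jul 1 2000 + 37 days = Aug 7 2000.
Next gap: 40 days. Aug 7 2000 + 40 days = Sep 16 2000.

Sep 16 2000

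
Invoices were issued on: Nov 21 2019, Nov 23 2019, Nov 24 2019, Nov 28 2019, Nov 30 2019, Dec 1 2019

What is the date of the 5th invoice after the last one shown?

The gap pattern 2, 1, 4, 2, 1 repeats every 3 events.
These are the Thursdays, Saturdays and Sundays of each week.
Next Thursday: Dec 5 2019.
Next Saturday: Dec 7 2019.
The following Sunday is Dec 8 2019.
Next Thursday: Dec 12 2019.
Next Saturday: Dec 14 2019.

Dec 14 2019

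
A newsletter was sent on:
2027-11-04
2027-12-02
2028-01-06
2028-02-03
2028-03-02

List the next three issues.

2028-04-06, 2028-05-04, 2028-06-01

These are Thursdays at 28- or 35-day spacing (28, 35, 28, 28).
The pattern: 1st Thursday of the month.
April 2028 — 1st Thursday is 2028-04-06.
May 2028 — 1st Thursday is 2028-05-04.
1st Thursday of June 2028: 2028-06-01.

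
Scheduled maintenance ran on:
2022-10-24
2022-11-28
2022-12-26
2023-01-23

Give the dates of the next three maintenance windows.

2023-02-27, 2023-03-27, 2023-04-24

All dates are Mondays, 35, 28, 28 days apart.
Specifically, the 4th Monday of each month.
February 2023 — 4th Monday is 2023-02-27.
4th Monday of March 2023: 2023-03-27.
4th Monday of April 2023: 2023-04-24.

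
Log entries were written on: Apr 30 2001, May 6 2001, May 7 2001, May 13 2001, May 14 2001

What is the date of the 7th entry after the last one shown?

Gaps: 6, 1, 6, 1 days — not constant, but cyclic with period 2.
The events fall on every Monday and Sunday.
Next Sunday: May 20 2001.
The following Monday is May 21 2001.
Next Sunday: May 27 2001.
Next Monday: May 28 2001.
Next Sunday: Jun 3 2001.
The following Monday is Jun 4 2001.
Next Sunday: Jun 10 2001.

Jun 10 2001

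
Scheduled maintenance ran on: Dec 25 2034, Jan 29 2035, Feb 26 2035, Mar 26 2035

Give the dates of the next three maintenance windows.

Every date is a Monday; gaps 35, 28, 28 days.
Each is the last Monday of its month (at least one falls on the 29th or later, ruling out '4th Monday').
April 2035 ends with Monday Apr 30 2035.
Last Monday of May 2035: May 28 2035.
June 2035 ends with Monday Jun 25 2035.

Apr 30 2035, May 28 2035, Jun 25 2035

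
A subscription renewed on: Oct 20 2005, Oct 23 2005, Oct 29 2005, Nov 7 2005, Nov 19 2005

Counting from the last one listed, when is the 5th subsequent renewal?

The spacing grows by 3 each time: 3, 6, 9, 12 days.
Next gap: 15 days. Nov 19 2005 + 15 days = Dec 4 2005.
Next gap: 18 days. Dec 4 2005 + 18 days = Dec 22 2005.
Next gap: 21 days. Dec 22 2005 + 21 days = Jan 12 2006.
Next gap: 24 days. Jan 12 2006 + 24 days = Feb 5 2006.
Next gap: 27 days. Feb 5 2006 + 27 days = Mar 4 2006.

Mar 4 2006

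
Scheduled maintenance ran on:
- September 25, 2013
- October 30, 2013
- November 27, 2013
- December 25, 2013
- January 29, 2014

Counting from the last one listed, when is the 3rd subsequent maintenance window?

April 30, 2014

These are Wednesdays with 35, 28, 28, 35-day gaps.
Each is the final Wednesday of its month — October 30, 2013 is past the 28th, so '4th Wednesday' doesn't fit.
February 2014 ends with Wednesday February 26, 2014.
March 2014 ends with Wednesday March 26, 2014.
April 2014 ends with Wednesday April 30, 2014.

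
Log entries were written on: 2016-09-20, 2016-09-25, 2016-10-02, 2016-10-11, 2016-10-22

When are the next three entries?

The spacing grows by 2 each time: 5, 7, 9, 11 days.
Next gap: 13 days. 2016-10-22 + 13 days = 2016-11-04.
Next gap: 15 days. 2016-11-04 + 15 days = 2016-11-19.
Next gap: 17 days. 2016-11-19 + 17 days = 2016-12-06.

2016-11-04, 2016-11-19, 2016-12-06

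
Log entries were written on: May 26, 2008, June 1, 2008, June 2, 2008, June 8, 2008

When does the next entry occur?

June 9, 2008

The gap pattern 6, 1, 6 repeats every 2 events.
These are the Mondays and Sundays of each week.
Next Monday: June 9, 2008.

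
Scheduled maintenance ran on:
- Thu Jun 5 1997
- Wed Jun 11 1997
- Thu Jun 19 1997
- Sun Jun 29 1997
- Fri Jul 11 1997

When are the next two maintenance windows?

Fri Jul 25 1997, Sun Aug 10 1997

Intervals are 6, 8, 10, 12 days — an arithmetic progression with common difference 2.
Next gap: 14 days. Fri Jul 11 1997 + 14 days = Fri Jul 25 1997.
Next gap: 16 days. Fri Jul 25 1997 + 16 days = Sun Aug 10 1997.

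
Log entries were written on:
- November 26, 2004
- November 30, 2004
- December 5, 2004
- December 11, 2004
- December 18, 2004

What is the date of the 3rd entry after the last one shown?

The spacing grows by 1 each time: 4, 5, 6, 7 days.
Next gap: 8 days. December 18, 2004 + 8 days = December 26, 2004.
Next gap: 9 days. December 26, 2004 + 9 days = January 4, 2005.
Next gap: 10 days. January 4, 2005 + 10 days = January 14, 2005.

January 14, 2005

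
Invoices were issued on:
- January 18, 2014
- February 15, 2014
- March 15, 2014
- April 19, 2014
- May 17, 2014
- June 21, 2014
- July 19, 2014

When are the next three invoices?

These are Saturdays at 28- or 35-day spacing (28, 28, 35, 28, 35, 28).
The pattern: 3rd Saturday of the month.
3rd Saturday of August 2014: August 16, 2014.
September 2014 — 3rd Saturday is September 20, 2014.
3rd Saturday of October 2014: October 18, 2014.

August 16, 2014; September 20, 2014; October 18, 2014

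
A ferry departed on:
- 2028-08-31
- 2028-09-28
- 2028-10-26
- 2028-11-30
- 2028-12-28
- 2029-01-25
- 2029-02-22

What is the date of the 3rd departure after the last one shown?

2029-05-31

These are Thursdays with 28, 28, 35, 28, 28, 28-day gaps.
Each is the final Thursday of its month — 2028-08-31 is past the 28th, so '4th Thursday' doesn't fit.
Last Thursday of March 2029: 2029-03-29.
April 2029 ends with Thursday 2029-04-26.
Last Thursday of May 2029: 2029-05-31.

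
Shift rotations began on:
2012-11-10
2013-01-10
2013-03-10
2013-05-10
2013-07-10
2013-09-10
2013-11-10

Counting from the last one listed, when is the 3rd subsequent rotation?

Gaps: 61, 59, 61, 61, 62, 61 days — not constant. Every event is on the 10th of the month.
Pattern: the 10th of every 2 months.
Next: January 2014 → 2014-01-10.
Next: March 2014 → 2014-03-10.
Next: May 2014 → 2014-05-10.

2014-05-10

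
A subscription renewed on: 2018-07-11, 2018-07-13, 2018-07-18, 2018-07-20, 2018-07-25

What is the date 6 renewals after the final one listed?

2018-08-15

Every event lands on a Wednesday or Friday (gaps cycle 2, 5, 2, 5).
So the schedule is: every Wednesday and Friday.
The following Friday is 2018-07-27.
The following Wednesday is 2018-08-01.
Next Friday: 2018-08-03.
The following Wednesday is 2018-08-08.
The following Friday is 2018-08-10.
The following Wednesday is 2018-08-15.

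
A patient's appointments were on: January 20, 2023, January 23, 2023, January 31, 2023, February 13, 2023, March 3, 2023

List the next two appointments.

March 26, 2023; April 23, 2023

Intervals are 3, 8, 13, 18 days — an arithmetic progression with common difference 5.
Next gap: 23 days. March 3, 2023 + 23 days = March 26, 2023.
Next gap: 28 days. March 26, 2023 + 28 days = April 23, 2023.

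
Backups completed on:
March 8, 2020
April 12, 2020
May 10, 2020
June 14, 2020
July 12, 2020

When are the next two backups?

August 9, 2020; September 13, 2020

These are Sundays at 28- or 35-day spacing (35, 28, 35, 28).
The pattern: 2nd Sunday of the month.
August 2020 — 2nd Sunday is August 9, 2020.
September 2020 — 2nd Sunday is September 13, 2020.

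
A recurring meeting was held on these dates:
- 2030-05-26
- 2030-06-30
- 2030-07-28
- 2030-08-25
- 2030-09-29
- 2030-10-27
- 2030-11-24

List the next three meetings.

2030-12-29, 2031-01-26, 2031-02-23

These are Sundays with 35, 28, 28, 35, 28, 28-day gaps.
Each is the final Sunday of its month — 2030-06-30 is past the 28th, so '4th Sunday' doesn't fit.
Last Sunday of December 2030: 2030-12-29.
Last Sunday of January 2031: 2031-01-26.
February 2031 ends with Sunday 2031-02-23.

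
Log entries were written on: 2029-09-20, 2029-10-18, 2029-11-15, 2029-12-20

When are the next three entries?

These are Thursdays at 28- or 35-day spacing (28, 28, 35).
The pattern: 3rd Thursday of the month.
3rd Thursday of January 2030: 2030-01-17.
February 2030 — 3rd Thursday is 2030-02-21.
March 2030 — 3rd Thursday is 2030-03-21.

2030-01-17, 2030-02-21, 2030-03-21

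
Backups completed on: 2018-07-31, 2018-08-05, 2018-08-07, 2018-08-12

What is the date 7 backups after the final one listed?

The gap pattern 5, 2, 5 repeats every 2 events.
These are the Tuesdays and Sundays of each week.
The following Tuesday is 2018-08-14.
The following Sunday is 2018-08-19.
Next Tuesday: 2018-08-21.
The following Sunday is 2018-08-26.
Next Tuesday: 2018-08-28.
Next Sunday: 2018-09-02.
The following Tuesday is 2018-09-04.

2018-09-04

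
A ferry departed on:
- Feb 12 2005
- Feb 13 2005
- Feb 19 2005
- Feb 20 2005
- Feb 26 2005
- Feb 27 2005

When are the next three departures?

Gaps: 1, 6, 1, 6, 1 days — not constant, but cyclic with period 2.
The events fall on every Saturday and Sunday.
The following Saturday is Mar 5 2005.
The following Sunday is Mar 6 2005.
The following Saturday is Mar 12 2005.

Mar 5 2005, Mar 6 2005, Mar 12 2005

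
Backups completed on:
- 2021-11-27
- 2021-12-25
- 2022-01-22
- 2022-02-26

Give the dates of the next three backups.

2022-03-26, 2022-04-23, 2022-05-28

All dates are Saturdays, 28, 28, 35 days apart.
Specifically, the 4th Saturday of each month.
4th Saturday of March 2022: 2022-03-26.
April 2022 — 4th Saturday is 2022-04-23.
4th Saturday of May 2022: 2022-05-28.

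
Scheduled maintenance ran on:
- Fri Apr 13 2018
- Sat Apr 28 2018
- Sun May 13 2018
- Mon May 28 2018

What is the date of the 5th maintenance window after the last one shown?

Sat Aug 11 2018

The spacing is 15, 15, 15 days — always 15 days.
Mon May 28 2018 + 15 days = Tue Jun 12 2018.
Tue Jun 12 2018 + 15 days = Wed Jun 27 2018.
Wed Jun 27 2018 + 15 days = Thu Jul 12 2018.
Thu Jul 12 2018 + 15 days = Fri Jul 27 2018.
Fri Jul 27 2018 + 15 days = Sat Aug 11 2018.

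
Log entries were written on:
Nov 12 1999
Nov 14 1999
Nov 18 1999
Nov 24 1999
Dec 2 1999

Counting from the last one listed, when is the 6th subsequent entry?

The spacing grows by 2 each time: 2, 4, 6, 8 days.
Next gap: 10 days. Dec 2 1999 + 10 days = Dec 12 1999.
Next gap: 12 days. Dec 12 1999 + 12 days = Dec 24 1999.
Next gap: 14 days. Dec 24 1999 + 14 days = Jan 7 2000.
Next gap: 16 days. Jan 7 2000 + 16 days = Jan 23 2000.
Next gap: 18 days. Jan 23 2000 + 18 days = Feb 10 2000.
Next gap: 20 days. Feb 10 2000 + 20 days = Mar 1 2000.

Mar 1 2000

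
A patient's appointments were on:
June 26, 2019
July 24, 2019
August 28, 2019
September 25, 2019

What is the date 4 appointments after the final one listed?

January 22, 2020

These are Wednesdays at 28- or 35-day spacing (28, 35, 28).
The pattern: 4th Wednesday of the month.
4th Wednesday of October 2019: October 23, 2019.
November 2019 — 4th Wednesday is November 27, 2019.
4th Wednesday of December 2019: December 25, 2019.
January 2020 — 4th Wednesday is January 22, 2020.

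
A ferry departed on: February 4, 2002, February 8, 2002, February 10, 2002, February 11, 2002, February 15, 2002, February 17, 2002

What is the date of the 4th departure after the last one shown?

Every event lands on a Monday or Friday or Sunday (gaps cycle 4, 2, 1, 4, 2).
So the schedule is: every Monday, Friday and Sunday.
Next Monday: February 18, 2002.
The following Friday is February 22, 2002.
Next Sunday: February 24, 2002.
Next Monday: February 25, 2002.

February 25, 2002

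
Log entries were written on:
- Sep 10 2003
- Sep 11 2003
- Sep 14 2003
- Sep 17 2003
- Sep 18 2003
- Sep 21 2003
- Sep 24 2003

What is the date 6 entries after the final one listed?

Oct 8 2003

Every event lands on a Wednesday or Thursday or Sunday (gaps cycle 1, 3, 3, 1, 3, 3).
So the schedule is: every Wednesday, Thursday and Sunday.
The following Thursday is Sep 25 2003.
The following Sunday is Sep 28 2003.
The following Wednesday is Oct 1 2003.
Next Thursday: Oct 2 2003.
The following Sunday is Oct 5 2003.
Next Wednesday: Oct 8 2003.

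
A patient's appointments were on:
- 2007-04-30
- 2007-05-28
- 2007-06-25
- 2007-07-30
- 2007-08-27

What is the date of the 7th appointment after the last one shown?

Every date is a Monday; gaps 28, 28, 35, 28 days.
Each is the last Monday of its month (at least one falls on the 29th or later, ruling out '4th Monday').
Last Monday of September 2007: 2007-09-24.
Last Monday of October 2007: 2007-10-29.
Last Monday of November 2007: 2007-11-26.
December 2007 ends with Monday 2007-12-31.
Last Monday of January 2008: 2008-01-28.
February 2008 ends with Monday 2008-02-25.
March 2008 ends with Monday 2008-03-31.

2008-03-31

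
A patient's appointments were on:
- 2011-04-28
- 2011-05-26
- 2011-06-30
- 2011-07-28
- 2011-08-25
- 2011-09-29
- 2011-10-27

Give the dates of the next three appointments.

2011-11-24, 2011-12-29, 2012-01-26

These are Thursdays with 28, 35, 28, 28, 35, 28-day gaps.
Each is the final Thursday of its month — 2011-06-30 is past the 28th, so '4th Thursday' doesn't fit.
Last Thursday of November 2011: 2011-11-24.
December 2011 ends with Thursday 2011-12-29.
January 2012 ends with Thursday 2012-01-26.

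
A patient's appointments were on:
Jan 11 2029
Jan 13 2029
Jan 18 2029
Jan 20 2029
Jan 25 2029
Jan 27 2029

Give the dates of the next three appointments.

The gap pattern 2, 5, 2, 5, 2 repeats every 2 events.
These are the Thursdays and Saturdays of each week.
The following Thursday is Feb 1 2029.
Next Saturday: Feb 3 2029.
The following Thursday is Feb 8 2029.

Feb 1 2029, Feb 3 2029, Feb 8 2029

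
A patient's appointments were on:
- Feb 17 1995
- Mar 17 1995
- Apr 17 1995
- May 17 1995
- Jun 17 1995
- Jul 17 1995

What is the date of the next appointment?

Aug 17 1995

The day-of-month is always 17 (28, 31, 30, 31, 30 days between events).
So this recurs on the 17th of each month.
Next: August 1995 → Aug 17 1995.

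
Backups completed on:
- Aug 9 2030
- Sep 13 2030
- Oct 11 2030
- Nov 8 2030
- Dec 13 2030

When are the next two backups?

Jan 10 2031, Feb 14 2031

Gaps: 35, 28, 28, 35 days — a mix of 28 and 35. Every date is a Friday.
Each is the 2nd Friday of its month.
2nd Friday of January 2031: Jan 10 2031.
2nd Friday of February 2031: Feb 14 2031.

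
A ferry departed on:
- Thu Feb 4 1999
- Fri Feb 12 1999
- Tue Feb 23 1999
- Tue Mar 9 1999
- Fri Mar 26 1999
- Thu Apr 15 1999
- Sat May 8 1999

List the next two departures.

Thu Jun 3 1999, Fri Jul 2 1999

Intervals are 8, 11, 14, 17, 20, 23 days — an arithmetic progression with common difference 3.
Next gap: 26 days. Sat May 8 1999 + 26 days = Thu Jun 3 1999.
Next gap: 29 days. Thu Jun 3 1999 + 29 days = Fri Jul 2 1999.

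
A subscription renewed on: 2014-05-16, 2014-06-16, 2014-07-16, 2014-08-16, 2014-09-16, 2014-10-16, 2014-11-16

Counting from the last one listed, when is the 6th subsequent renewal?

2015-05-16

The day-of-month is always 16 (31, 30, 31, 31, 30, 31 days between events).
So this recurs on the 16th of each month.
December 2014: 2014-12-16.
Next: January 2015 → 2015-01-16.
February 2015: 2015-02-16.
Next: March 2015 → 2015-03-16.
Next: April 2015 → 2015-04-16.
May 2015: 2015-05-16.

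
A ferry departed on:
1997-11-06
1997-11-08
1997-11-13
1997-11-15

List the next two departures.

The gap pattern 2, 5, 2 repeats every 2 events.
These are the Thursdays and Saturdays of each week.
The following Thursday is 1997-11-20.
Next Saturday: 1997-11-22.

1997-11-20, 1997-11-22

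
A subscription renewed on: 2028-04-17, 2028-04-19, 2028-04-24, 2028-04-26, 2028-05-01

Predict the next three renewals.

Every event lands on a Monday or Wednesday (gaps cycle 2, 5, 2, 5).
So the schedule is: every Monday and Wednesday.
Next Wednesday: 2028-05-03.
Next Monday: 2028-05-08.
The following Wednesday is 2028-05-10.

2028-05-03, 2028-05-08, 2028-05-10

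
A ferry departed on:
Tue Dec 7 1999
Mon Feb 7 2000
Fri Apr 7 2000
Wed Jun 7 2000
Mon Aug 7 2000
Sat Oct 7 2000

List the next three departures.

The day-of-month is always 7 (62, 60, 61, 61, 61 days between events).
So this recurs on the 7th of every 2 months.
December 2000: Thu Dec 7 2000.
Next: February 2001 → Wed Feb 7 2001.
Next: April 2001 → Sat Apr 7 2001.

Thu Dec 7 2000, Wed Feb 7 2001, Sat Apr 7 2001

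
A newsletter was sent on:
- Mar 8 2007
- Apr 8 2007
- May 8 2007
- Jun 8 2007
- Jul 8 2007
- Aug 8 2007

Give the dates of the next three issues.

Sep 8 2007, Oct 8 2007, Nov 8 2007

Gaps: 31, 30, 31, 30, 31 days — not constant. Every event is on the 8th of the month.
Pattern: the 8th of each month.
Next: September 2007 → Sep 8 2007.
Next: October 2007 → Oct 8 2007.
Next: November 2007 → Nov 8 2007.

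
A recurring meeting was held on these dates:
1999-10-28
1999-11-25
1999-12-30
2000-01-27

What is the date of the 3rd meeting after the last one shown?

Every date is a Thursday; gaps 28, 35, 28 days.
Each is the last Thursday of its month (at least one falls on the 29th or later, ruling out '4th Thursday').
Last Thursday of February 2000: 2000-02-24.
March 2000 ends with Thursday 2000-03-30.
April 2000 ends with Thursday 2000-04-27.

2000-04-27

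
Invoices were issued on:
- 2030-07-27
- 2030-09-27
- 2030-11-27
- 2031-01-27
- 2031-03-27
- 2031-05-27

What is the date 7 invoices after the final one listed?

Gaps: 62, 61, 61, 59, 61 days — not constant. Every event is on the 27th of the month.
Pattern: the 27th of every 2 months.
July 2031: 2031-07-27.
Next: September 2031 → 2031-09-27.
November 2031: 2031-11-27.
January 2032: 2032-01-27.
March 2032: 2032-03-27.
Next: May 2032 → 2032-05-27.
July 2032: 2032-07-27.

2032-07-27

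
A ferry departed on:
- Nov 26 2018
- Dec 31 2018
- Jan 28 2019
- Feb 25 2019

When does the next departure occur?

These are Mondays with 35, 28, 28-day gaps.
Each is the final Monday of its month — Dec 31 2018 is past the 28th, so '4th Monday' doesn't fit.
March 2019 ends with Monday Mar 25 2019.

Mar 25 2019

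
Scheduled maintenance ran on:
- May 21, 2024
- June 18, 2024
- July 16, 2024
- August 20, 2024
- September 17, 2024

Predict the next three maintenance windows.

October 15, 2024; November 19, 2024; December 17, 2024

Gaps: 28, 28, 35, 28 days — a mix of 28 and 35. Every date is a Tuesday.
Each is the 3rd Tuesday of its month.
3rd Tuesday of October 2024: October 15, 2024.
November 2024 — 3rd Tuesday is November 19, 2024.
December 2024 — 3rd Tuesday is December 17, 2024.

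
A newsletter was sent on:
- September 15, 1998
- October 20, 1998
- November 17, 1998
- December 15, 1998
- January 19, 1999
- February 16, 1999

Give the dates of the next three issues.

Gaps: 35, 28, 28, 35, 28 days — a mix of 28 and 35. Every date is a Tuesday.
Each is the 3rd Tuesday of its month.
March 1999 — 3rd Tuesday is March 16, 1999.
3rd Tuesday of April 1999: April 20, 1999.
May 1999 — 3rd Tuesday is May 18, 1999.

March 16, 1999; April 20, 1999; May 18, 1999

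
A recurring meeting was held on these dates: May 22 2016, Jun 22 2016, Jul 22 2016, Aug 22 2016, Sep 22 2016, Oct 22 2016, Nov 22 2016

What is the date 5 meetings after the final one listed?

The day-of-month is always 22 (31, 30, 31, 31, 30, 31 days between events).
So this recurs on the 22nd of each month.
Next: December 2016 → Dec 22 2016.
January 2017: Jan 22 2017.
February 2017: Feb 22 2017.
Next: March 2017 → Mar 22 2017.
April 2017: Apr 22 2017.

Apr 22 2017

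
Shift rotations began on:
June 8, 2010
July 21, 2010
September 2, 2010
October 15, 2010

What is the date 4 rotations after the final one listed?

Every event comes 43 days after the last (43, 43, 43).
October 15, 2010 + 43 days = November 27, 2010.
November 27, 2010 + 43 days = January 9, 2011.
January 9, 2011 + 43 days = February 21, 2011.
February 21, 2011 + 43 days = April 5, 2011.

April 5, 2011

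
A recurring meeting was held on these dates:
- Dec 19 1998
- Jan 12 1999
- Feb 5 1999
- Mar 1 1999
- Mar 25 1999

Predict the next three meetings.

Gaps between consecutive events: 24, 24, 24, 24 days — a constant 24-day interval.
Mar 25 1999 + 24 days = Apr 18 1999.
Apr 18 1999 + 24 days = May 12 1999.
May 12 1999 + 24 days = Jun 5 1999.

Apr 18 1999, May 12 1999, Jun 5 1999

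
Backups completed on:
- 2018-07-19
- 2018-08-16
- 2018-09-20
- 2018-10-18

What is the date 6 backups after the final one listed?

Gaps: 28, 35, 28 days — a mix of 28 and 35. Every date is a Thursday.
Each is the 3rd Thursday of its month.
November 2018 — 3rd Thursday is 2018-11-15.
December 2018 — 3rd Thursday is 2018-12-20.
3rd Thursday of January 2019: 2019-01-17.
3rd Thursday of February 2019: 2019-02-21.
3rd Thursday of March 2019: 2019-03-21.
3rd Thursday of April 2019: 2019-04-18.

2019-04-18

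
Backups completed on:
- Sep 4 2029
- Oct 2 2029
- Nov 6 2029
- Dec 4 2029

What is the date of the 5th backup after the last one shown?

All dates are Tuesdays, 28, 35, 28 days apart.
Specifically, the 1st Tuesday of each month.
January 2030 — 1st Tuesday is Jan 1 2030.
1st Tuesday of February 2030: Feb 5 2030.
March 2030 — 1st Tuesday is Mar 5 2030.
April 2030 — 1st Tuesday is Apr 2 2030.
1st Tuesday of May 2030: May 7 2030.

May 7 2030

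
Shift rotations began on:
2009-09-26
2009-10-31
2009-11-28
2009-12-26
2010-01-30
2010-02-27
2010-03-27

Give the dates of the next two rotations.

Every date is a Saturday; gaps 35, 28, 28, 35, 28, 28 days.
Each is the last Saturday of its month (at least one falls on the 29th or later, ruling out '4th Saturday').
April 2010 ends with Saturday 2010-04-24.
Last Saturday of May 2010: 2010-05-29.

2010-04-24, 2010-05-29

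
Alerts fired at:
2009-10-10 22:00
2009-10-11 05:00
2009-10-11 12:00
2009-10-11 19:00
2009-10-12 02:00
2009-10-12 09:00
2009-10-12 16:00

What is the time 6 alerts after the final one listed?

The interval is a steady 7 hours (7, 7, 7, 7, 7, 7).
2009-10-12 16:00 + 7 h = 2009-10-12 23:00.
2009-10-12 23:00 + 7 h = 2009-10-13 06:00.
2009-10-13 06:00 + 7 h = 2009-10-13 13:00.
2009-10-13 13:00 + 7 h = 2009-10-13 20:00.
2009-10-13 20:00 + 7 h = 2009-10-14 03:00.
2009-10-14 03:00 + 7 h = 2009-10-14 10:00.

2009-10-14 10:00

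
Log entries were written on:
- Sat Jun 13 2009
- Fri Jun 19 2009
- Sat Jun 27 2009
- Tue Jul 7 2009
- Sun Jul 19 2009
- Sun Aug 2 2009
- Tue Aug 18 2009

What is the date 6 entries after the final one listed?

Sun Jan 3 2010

Intervals are 6, 8, 10, 12, 14, 16 days — an arithmetic progression with common difference 2.
Next gap: 18 days. Tue Aug 18 2009 + 18 days = Sat Sep 5 2009.
Next gap: 20 days. Sat Sep 5 2009 + 20 days = Fri Sep 25 2009.
Next gap: 22 days. Fri Sep 25 2009 + 22 days = Sat Oct 17 2009.
Next gap: 24 days. Sat Oct 17 2009 + 24 days = Tue Nov 10 2009.
Next gap: 26 days. Tue Nov 10 2009 + 26 days = Sun Dec 6 2009.
Next gap: 28 days. Sun Dec 6 2009 + 28 days = Sun Jan 3 2010.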